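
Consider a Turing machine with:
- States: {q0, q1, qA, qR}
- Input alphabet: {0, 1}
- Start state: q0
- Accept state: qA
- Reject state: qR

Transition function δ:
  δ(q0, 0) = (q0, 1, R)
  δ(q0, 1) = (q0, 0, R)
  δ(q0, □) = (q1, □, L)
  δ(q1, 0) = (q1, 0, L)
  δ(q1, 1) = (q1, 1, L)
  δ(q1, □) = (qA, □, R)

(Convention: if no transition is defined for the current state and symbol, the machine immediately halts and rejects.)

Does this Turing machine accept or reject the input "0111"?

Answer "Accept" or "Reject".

Execution trace:
Initial: [q0]0111
Step 1: δ(q0, 0) = (q0, 1, R) → 1[q0]111
Step 2: δ(q0, 1) = (q0, 0, R) → 10[q0]11
Step 3: δ(q0, 1) = (q0, 0, R) → 100[q0]1
Step 4: δ(q0, 1) = (q0, 0, R) → 1000[q0]□
Step 5: δ(q0, □) = (q1, □, L) → 100[q1]0□
Step 6: δ(q1, 0) = (q1, 0, L) → 10[q1]00□
Step 7: δ(q1, 0) = (q1, 0, L) → 1[q1]000□
Step 8: δ(q1, 0) = (q1, 0, L) → [q1]1000□
Step 9: δ(q1, 1) = (q1, 1, L) → [q1]□1000□
Step 10: δ(q1, □) = (qA, □, R) → □[qA]1000□

The machine reaches the accept state qA and halts.

Answer: Accept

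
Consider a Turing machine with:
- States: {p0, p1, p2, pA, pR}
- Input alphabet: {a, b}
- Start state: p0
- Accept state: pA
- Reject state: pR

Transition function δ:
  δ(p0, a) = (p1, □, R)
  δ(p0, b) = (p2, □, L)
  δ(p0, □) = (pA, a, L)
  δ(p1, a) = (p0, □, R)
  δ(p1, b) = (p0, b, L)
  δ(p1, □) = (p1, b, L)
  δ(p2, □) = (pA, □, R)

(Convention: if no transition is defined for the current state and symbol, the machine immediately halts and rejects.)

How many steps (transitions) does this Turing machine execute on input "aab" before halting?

Execution trace:
Initial: [p0]aab
Step 1: δ(p0, a) = (p1, □, R) → □[p1]ab
Step 2: δ(p1, a) = (p0, □, R) → □□[p0]b
Step 3: δ(p0, b) = (p2, □, L) → □[p2]□□
Step 4: δ(p2, □) = (pA, □, R) → □□[pA]□

The machine reaches the accept state pA and halts.

The machine executed 4 steps before halting.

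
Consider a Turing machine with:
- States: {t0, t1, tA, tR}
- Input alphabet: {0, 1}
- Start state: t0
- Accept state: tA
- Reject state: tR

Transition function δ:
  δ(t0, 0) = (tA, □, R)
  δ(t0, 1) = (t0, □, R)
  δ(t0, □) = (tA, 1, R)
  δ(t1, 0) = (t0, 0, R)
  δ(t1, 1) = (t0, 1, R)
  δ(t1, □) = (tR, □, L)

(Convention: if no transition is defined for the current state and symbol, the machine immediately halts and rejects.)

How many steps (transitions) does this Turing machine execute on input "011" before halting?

Execution trace:
Initial: [t0]011
Step 1: δ(t0, 0) = (tA, □, R) → □[tA]11

The machine reaches the accept state tA and halts.

The machine executed 1 step before halting.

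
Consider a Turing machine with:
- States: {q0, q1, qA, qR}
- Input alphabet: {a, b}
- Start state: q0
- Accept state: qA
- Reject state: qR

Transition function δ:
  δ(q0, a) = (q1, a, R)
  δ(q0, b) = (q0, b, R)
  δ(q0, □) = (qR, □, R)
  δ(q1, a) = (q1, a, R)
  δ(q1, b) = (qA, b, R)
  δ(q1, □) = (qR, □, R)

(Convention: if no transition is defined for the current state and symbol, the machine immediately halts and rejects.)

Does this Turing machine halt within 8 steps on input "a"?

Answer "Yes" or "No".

Execution trace:
Initial: [q0]a
Step 1: δ(q0, a) = (q1, a, R) → a[q1]□
Step 2: δ(q1, □) = (qR, □, R) → a□[qR]□

The machine reaches the reject state qR and halts.
The machine halted after 2 steps (within the 8-step bound).

Answer: Yes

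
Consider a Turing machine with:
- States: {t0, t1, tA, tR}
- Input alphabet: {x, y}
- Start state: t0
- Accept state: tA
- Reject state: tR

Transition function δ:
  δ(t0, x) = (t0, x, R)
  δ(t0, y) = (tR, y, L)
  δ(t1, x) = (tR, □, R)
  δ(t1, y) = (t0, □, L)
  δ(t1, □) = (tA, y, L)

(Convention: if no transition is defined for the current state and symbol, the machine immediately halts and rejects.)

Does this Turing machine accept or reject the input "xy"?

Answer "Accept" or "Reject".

Execution trace:
Initial: [t0]xy
Step 1: δ(t0, x) = (t0, x, R) → x[t0]y
Step 2: δ(t0, y) = (tR, y, L) → [tR]xy

The machine reaches the reject state tR and halts.

Answer: Reject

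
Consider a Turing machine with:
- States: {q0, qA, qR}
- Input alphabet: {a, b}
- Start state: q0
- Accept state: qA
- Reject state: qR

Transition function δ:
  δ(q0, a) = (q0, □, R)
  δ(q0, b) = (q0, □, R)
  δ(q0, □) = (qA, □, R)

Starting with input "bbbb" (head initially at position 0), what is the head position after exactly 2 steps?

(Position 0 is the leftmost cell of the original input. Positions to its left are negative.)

Execution trace (head position shown):
Step 0: [q0]bbbb  (head at position 0)
Step 1: move right → □[q0]bbb  (head at position 1)
Step 2: move right → □□[q0]bb  (head at position 2)

After 2 steps, the head is at position 2.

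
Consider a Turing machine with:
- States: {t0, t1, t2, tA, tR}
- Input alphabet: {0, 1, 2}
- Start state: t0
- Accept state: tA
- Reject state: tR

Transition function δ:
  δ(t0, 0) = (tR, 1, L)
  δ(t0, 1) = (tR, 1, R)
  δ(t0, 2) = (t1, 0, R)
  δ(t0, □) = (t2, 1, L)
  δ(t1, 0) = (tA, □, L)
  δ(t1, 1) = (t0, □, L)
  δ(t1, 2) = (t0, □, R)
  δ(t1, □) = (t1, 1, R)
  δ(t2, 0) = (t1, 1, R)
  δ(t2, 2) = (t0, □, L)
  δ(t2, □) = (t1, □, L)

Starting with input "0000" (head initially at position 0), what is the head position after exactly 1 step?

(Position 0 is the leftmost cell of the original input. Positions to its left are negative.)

Execution trace (head position shown):
Step 0: [t0]0000  (head at position 0)
Step 1: move left → [tR]□1000  (head at position -1)

After 1 step, the head is at position -1.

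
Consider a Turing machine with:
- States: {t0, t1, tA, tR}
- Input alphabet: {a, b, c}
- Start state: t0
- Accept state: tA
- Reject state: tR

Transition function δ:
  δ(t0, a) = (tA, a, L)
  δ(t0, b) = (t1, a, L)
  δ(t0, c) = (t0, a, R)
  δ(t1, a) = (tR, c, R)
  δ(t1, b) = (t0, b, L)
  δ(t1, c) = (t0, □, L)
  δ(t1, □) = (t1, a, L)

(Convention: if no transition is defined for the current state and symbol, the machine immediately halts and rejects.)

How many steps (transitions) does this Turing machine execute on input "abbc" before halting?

Execution trace:
Initial: [t0]abbc
Step 1: δ(t0, a) = (tA, a, L) → [tA]□abbc

The machine reaches the accept state tA and halts.

The machine executed 1 step before halting.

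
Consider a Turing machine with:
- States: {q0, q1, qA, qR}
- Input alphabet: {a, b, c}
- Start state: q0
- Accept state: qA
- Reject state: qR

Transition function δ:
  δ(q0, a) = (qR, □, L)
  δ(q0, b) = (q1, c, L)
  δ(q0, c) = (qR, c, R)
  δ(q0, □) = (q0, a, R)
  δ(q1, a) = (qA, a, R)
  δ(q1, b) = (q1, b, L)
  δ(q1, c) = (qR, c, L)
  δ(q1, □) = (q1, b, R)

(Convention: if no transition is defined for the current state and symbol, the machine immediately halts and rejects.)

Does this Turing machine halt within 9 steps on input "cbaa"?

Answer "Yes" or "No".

Execution trace:
Initial: [q0]cbaa
Step 1: δ(q0, c) = (qR, c, R) → c[qR]baa

The machine reaches the reject state qR and halts.
The machine halted after 1 step (within the 9-step bound).

Answer: Yes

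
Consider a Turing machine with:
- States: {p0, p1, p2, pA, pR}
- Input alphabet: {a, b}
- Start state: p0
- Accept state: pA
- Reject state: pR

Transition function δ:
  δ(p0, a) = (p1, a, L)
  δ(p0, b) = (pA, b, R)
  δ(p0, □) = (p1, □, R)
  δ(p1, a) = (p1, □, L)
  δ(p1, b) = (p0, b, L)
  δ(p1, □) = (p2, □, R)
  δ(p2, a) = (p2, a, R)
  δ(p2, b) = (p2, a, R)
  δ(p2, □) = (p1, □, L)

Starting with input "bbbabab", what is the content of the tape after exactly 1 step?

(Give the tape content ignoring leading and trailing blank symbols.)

Execution trace:
Initial: [p0]bbbabab
Step 1: δ(p0, b) = (pA, b, R) → b[pA]bbabab

The machine reaches the accept state pA and halts.

After 1 step, the tape (ignoring leading/trailing blanks) is: bbbabab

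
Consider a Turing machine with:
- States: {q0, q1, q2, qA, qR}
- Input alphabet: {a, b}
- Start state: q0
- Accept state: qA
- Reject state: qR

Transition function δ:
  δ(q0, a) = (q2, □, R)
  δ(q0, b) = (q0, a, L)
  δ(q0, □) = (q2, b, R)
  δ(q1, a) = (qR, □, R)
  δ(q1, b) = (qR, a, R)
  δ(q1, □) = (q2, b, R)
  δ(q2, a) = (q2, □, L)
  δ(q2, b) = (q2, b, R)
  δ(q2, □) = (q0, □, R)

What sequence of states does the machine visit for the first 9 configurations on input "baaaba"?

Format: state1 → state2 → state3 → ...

Execution trace:
Initial: [q0]baaaba
Step 1: δ(q0, b) = (q0, a, L) → [q0]□aaaaba
Step 2: δ(q0, □) = (q2, b, R) → b[q2]aaaaba
Step 3: δ(q2, a) = (q2, □, L) → [q2]b□aaaba
Step 4: δ(q2, b) = (q2, b, R) → b[q2]□aaaba
Step 5: δ(q2, □) = (q0, □, R) → b□[q0]aaaba
Step 6: δ(q0, a) = (q2, □, R) → b□□[q2]aaba
Step 7: δ(q2, a) = (q2, □, L) → b□[q2]□□aba
Step 8: δ(q2, □) = (q0, □, R) → b□□[q0]□aba

State sequence: q0 → q0 → q2 → q2 → q2 → q0 → q2 → q2 → q0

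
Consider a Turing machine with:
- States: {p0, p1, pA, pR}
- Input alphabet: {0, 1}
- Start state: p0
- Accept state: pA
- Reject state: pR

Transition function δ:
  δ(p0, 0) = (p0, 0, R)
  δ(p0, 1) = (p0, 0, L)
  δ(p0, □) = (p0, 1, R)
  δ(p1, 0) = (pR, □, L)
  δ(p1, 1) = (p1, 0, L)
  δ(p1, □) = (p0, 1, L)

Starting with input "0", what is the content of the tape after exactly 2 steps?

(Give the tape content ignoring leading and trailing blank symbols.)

Execution trace:
Initial: [p0]0
Step 1: δ(p0, 0) = (p0, 0, R) → 0[p0]□
Step 2: δ(p0, □) = (p0, 1, R) → 01[p0]□

After 2 steps, the tape (ignoring leading/trailing blanks) is: 01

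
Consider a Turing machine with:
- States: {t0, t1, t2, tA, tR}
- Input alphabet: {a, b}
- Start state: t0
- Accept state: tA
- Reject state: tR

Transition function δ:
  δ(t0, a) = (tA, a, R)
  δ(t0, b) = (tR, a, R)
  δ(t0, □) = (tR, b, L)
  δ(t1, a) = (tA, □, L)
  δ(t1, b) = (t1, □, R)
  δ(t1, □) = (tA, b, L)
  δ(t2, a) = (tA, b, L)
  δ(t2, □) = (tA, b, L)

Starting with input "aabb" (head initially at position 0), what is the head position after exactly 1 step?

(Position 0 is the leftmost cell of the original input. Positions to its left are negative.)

Execution trace (head position shown):
Step 0: [t0]aabb  (head at position 0)
Step 1: move right → a[tA]abb  (head at position 1)

After 1 step, the head is at position 1.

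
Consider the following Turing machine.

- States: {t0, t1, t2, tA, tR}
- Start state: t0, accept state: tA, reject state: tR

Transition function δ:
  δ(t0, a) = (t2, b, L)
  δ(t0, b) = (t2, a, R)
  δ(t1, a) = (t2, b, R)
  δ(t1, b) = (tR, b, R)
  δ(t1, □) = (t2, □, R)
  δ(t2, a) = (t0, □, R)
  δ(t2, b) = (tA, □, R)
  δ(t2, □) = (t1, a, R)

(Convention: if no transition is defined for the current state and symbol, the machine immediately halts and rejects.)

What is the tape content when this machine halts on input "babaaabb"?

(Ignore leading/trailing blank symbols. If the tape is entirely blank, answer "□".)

Execution trace:
Initial: [t0]babaaabb
Step 1: δ(t0, b) = (t2, a, R) → a[t2]abaaabb
Step 2: δ(t2, a) = (t0, □, R) → a□[t0]baaabb
Step 3: δ(t0, b) = (t2, a, R) → a□a[t2]aaabb
Step 4: δ(t2, a) = (t0, □, R) → a□a□[t0]aabb
Step 5: δ(t0, a) = (t2, b, L) → a□a[t2]□babb
Step 6: δ(t2, □) = (t1, a, R) → a□aa[t1]babb
Step 7: δ(t1, b) = (tR, b, R) → a□aab[tR]abb

The machine reaches the reject state tR and halts.

Final tape (ignoring leading/trailing blanks): a□aababb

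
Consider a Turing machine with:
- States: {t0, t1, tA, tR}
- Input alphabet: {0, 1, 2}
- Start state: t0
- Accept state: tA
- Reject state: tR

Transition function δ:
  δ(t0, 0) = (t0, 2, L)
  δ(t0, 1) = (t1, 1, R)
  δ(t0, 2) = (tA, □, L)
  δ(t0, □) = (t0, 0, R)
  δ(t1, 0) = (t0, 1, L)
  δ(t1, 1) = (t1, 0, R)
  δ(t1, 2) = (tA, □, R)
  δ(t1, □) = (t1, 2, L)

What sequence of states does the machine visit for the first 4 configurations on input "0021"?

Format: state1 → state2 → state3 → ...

Execution trace:
Initial: [t0]0021
Step 1: δ(t0, 0) = (t0, 2, L) → [t0]□2021
Step 2: δ(t0, □) = (t0, 0, R) → 0[t0]2021
Step 3: δ(t0, 2) = (tA, □, L) → [tA]0□021

The machine reaches the accept state tA and halts.

State sequence: t0 → t0 → t0 → tA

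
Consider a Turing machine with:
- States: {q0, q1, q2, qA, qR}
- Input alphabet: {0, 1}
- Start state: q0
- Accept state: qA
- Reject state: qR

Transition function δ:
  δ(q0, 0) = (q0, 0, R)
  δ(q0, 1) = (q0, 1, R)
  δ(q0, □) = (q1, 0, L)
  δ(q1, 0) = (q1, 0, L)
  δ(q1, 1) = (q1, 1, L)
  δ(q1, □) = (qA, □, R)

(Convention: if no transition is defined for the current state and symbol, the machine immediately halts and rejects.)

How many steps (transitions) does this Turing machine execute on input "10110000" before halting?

Execution trace:
Initial: [q0]10110000
Step 1: δ(q0, 1) = (q0, 1, R) → 1[q0]0110000
Step 2: δ(q0, 0) = (q0, 0, R) → 10[q0]110000
Step 3: δ(q0, 1) = (q0, 1, R) → 101[q0]10000
Step 4: δ(q0, 1) = (q0, 1, R) → 1011[q0]0000
Step 5: δ(q0, 0) = (q0, 0, R) → 10110[q0]000
Step 6: δ(q0, 0) = (q0, 0, R) → 101100[q0]00
Step 7: δ(q0, 0) = (q0, 0, R) → 1011000[q0]0
Step 8: δ(q0, 0) = (q0, 0, R) → 10110000[q0]□
Step 9: δ(q0, □) = (q1, 0, L) → 1011000[q1]00
Step 10: δ(q1, 0) = (q1, 0, L) → 101100[q1]000
Step 11: δ(q1, 0) = (q1, 0, L) → 10110[q1]0000
Step 12: δ(q1, 0) = (q1, 0, L) → 1011[q1]00000
Step 13: δ(q1, 0) = (q1, 0, L) → 101[q1]100000
Step 14: δ(q1, 1) = (q1, 1, L) → 10[q1]1100000
Step 15: δ(q1, 1) = (q1, 1, L) → 1[q1]01100000
Step 16: δ(q1, 0) = (q1, 0, L) → [q1]101100000
Step 17: δ(q1, 1) = (q1, 1, L) → [q1]□101100000
Step 18: δ(q1, □) = (qA, □, R) → □[qA]101100000

The machine reaches the accept state qA and halts.

The machine executed 18 steps before halting.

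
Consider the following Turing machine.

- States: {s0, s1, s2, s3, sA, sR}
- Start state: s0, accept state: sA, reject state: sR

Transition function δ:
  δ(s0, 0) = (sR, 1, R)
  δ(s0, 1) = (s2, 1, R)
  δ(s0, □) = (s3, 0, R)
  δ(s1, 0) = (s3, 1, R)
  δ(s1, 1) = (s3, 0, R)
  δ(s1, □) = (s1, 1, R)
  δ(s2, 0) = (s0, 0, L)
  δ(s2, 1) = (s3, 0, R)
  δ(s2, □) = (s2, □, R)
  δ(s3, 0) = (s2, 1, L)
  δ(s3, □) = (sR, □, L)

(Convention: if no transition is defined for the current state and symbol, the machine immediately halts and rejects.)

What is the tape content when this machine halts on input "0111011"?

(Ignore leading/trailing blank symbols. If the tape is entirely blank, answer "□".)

Execution trace:
Initial: [s0]0111011
Step 1: δ(s0, 0) = (sR, 1, R) → 1[sR]111011

The machine reaches the reject state sR and halts.

Final tape (ignoring leading/trailing blanks): 1111011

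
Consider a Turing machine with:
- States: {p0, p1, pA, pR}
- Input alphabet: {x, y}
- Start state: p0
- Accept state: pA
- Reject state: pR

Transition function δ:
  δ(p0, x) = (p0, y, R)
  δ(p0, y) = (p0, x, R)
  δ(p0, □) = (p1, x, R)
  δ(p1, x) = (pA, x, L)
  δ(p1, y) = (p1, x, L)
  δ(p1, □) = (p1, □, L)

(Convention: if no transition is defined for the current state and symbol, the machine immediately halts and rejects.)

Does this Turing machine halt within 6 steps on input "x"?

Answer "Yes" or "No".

Execution trace:
Initial: [p0]x
Step 1: δ(p0, x) = (p0, y, R) → y[p0]□
Step 2: δ(p0, □) = (p1, x, R) → yx[p1]□
Step 3: δ(p1, □) = (p1, □, L) → y[p1]x□
Step 4: δ(p1, x) = (pA, x, L) → [pA]yx□

The machine reaches the accept state pA and halts.
The machine halted after 4 steps (within the 6-step bound).

Answer: Yes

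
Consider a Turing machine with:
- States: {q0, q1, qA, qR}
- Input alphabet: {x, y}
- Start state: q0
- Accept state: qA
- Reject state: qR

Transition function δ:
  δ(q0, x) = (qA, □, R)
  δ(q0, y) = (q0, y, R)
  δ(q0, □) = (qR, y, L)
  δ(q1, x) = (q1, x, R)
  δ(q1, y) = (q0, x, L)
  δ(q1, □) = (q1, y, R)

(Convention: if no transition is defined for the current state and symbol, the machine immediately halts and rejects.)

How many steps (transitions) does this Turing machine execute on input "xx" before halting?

Execution trace:
Initial: [q0]xx
Step 1: δ(q0, x) = (qA, □, R) → □[qA]x

The machine reaches the accept state qA and halts.

The machine executed 1 step before halting.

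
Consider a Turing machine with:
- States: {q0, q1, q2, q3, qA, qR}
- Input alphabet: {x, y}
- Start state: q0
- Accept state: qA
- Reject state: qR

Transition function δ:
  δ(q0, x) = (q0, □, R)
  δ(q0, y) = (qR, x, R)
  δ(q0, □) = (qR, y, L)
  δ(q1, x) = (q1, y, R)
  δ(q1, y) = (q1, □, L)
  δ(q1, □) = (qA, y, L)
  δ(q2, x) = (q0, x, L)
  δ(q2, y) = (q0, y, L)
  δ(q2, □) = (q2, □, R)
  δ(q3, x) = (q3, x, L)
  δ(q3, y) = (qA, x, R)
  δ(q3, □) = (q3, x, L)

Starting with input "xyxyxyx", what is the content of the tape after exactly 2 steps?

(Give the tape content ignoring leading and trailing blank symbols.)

Execution trace:
Initial: [q0]xyxyxyx
Step 1: δ(q0, x) = (q0, □, R) → □[q0]yxyxyx
Step 2: δ(q0, y) = (qR, x, R) → □x[qR]xyxyx

The machine reaches the reject state qR and halts.

After 2 steps, the tape (ignoring leading/trailing blanks) is: xxyxyx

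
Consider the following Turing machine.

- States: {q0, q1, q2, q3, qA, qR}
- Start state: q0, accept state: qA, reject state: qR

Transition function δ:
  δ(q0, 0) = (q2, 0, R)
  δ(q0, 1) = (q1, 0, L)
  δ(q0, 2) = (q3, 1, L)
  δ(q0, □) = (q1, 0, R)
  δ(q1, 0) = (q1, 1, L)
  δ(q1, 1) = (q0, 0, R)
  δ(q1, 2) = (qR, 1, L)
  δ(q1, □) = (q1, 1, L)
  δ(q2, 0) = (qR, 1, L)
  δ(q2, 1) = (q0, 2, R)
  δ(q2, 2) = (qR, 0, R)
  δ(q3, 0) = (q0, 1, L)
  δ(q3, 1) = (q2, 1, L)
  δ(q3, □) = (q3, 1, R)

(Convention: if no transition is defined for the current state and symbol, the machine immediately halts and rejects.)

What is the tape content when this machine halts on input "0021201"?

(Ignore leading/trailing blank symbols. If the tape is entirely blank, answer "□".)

Execution trace:
Initial: [q0]0021201
Step 1: δ(q0, 0) = (q2, 0, R) → 0[q2]021201
Step 2: δ(q2, 0) = (qR, 1, L) → [qR]0121201

The machine reaches the reject state qR and halts.

Final tape (ignoring leading/trailing blanks): 0121201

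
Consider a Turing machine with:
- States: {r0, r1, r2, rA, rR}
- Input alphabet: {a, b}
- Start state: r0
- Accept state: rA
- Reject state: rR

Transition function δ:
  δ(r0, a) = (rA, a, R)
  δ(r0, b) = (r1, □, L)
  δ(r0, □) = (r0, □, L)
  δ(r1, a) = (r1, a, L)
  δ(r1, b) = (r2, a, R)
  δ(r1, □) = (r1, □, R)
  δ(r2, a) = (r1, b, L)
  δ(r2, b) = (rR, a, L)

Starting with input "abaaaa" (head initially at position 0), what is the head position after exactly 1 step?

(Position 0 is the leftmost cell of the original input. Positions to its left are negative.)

Execution trace (head position shown):
Step 0: [r0]abaaaa  (head at position 0)
Step 1: move right → a[rA]baaaa  (head at position 1)

After 1 step, the head is at position 1.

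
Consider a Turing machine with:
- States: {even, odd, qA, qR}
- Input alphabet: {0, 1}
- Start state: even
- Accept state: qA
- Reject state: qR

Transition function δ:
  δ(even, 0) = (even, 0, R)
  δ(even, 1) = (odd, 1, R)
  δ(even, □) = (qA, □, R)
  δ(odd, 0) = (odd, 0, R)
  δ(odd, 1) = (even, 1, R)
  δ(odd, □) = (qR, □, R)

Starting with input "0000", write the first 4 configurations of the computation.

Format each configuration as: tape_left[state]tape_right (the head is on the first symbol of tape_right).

Transitions applied:
Step 1: δ(even, 0) = (even, 0, R)
Step 2: δ(even, 0) = (even, 0, R)
Step 3: δ(even, 0) = (even, 0, R)

The first 4 configurations are:
[even]0000 ⊢ 0[even]000 ⊢ 00[even]00 ⊢ 000[even]0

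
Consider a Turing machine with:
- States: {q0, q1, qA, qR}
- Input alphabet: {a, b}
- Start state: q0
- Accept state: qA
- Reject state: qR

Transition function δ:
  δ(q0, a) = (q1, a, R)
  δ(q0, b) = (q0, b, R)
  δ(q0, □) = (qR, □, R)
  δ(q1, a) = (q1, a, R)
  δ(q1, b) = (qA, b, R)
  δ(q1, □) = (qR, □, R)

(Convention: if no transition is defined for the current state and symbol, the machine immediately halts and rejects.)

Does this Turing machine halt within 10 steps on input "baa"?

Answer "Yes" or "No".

Execution trace:
Initial: [q0]baa
Step 1: δ(q0, b) = (q0, b, R) → b[q0]aa
Step 2: δ(q0, a) = (q1, a, R) → ba[q1]a
Step 3: δ(q1, a) = (q1, a, R) → baa[q1]□
Step 4: δ(q1, □) = (qR, □, R) → baa□[qR]□

The machine reaches the reject state qR and halts.
The machine halted after 4 steps (within the 10-step bound).

Answer: Yes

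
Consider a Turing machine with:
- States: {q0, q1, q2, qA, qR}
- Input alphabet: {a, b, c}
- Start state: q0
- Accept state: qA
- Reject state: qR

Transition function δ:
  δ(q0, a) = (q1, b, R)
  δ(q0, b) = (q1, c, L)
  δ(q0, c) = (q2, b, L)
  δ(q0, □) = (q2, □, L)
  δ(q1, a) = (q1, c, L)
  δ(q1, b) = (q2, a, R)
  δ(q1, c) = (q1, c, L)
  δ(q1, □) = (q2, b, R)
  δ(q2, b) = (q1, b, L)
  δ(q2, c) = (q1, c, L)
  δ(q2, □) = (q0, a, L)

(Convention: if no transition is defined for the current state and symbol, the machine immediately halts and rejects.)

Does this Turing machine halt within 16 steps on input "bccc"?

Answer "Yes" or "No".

Execution trace:
Initial: [q0]bccc
Step 1: δ(q0, b) = (q1, c, L) → [q1]□cccc
Step 2: δ(q1, □) = (q2, b, R) → b[q2]cccc
Step 3: δ(q2, c) = (q1, c, L) → [q1]bcccc
Step 4: δ(q1, b) = (q2, a, R) → a[q2]cccc
Step 5: δ(q2, c) = (q1, c, L) → [q1]acccc
Step 6: δ(q1, a) = (q1, c, L) → [q1]□ccccc
Step 7: δ(q1, □) = (q2, b, R) → b[q2]ccccc
Step 8: δ(q2, c) = (q1, c, L) → [q1]bccccc
Step 9: δ(q1, b) = (q2, a, R) → a[q2]ccccc
Step 10: δ(q2, c) = (q1, c, L) → [q1]accccc
Step 11: δ(q1, a) = (q1, c, L) → [q1]□cccccc
Step 12: δ(q1, □) = (q2, b, R) → b[q2]cccccc
Step 13: δ(q2, c) = (q1, c, L) → [q1]bcccccc
Step 14: δ(q1, b) = (q2, a, R) → a[q2]cccccc
Step 15: δ(q2, c) = (q1, c, L) → [q1]acccccc
Step 16: δ(q1, a) = (q1, c, L) → [q1]□ccccccc

The machine has not reached a halting state after 16 steps.
The machine did not halt within the 16-step bound.

Answer: No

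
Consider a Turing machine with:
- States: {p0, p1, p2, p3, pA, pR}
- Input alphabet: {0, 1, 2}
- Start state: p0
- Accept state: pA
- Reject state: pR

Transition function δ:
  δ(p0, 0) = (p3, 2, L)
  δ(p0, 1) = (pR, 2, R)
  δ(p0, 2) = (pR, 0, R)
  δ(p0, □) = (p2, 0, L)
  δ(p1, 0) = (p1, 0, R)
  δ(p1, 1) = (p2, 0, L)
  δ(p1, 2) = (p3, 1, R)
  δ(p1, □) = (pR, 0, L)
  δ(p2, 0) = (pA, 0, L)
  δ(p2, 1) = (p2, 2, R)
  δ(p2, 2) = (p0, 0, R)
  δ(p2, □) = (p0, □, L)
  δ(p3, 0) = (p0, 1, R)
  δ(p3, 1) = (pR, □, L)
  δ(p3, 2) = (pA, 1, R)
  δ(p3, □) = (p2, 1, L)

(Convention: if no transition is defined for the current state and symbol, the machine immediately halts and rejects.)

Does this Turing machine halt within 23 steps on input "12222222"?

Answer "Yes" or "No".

Execution trace:
Initial: [p0]12222222
Step 1: δ(p0, 1) = (pR, 2, R) → 2[pR]2222222

The machine reaches the reject state pR and halts.
The machine halted after 1 step (within the 23-step bound).

Answer: Yes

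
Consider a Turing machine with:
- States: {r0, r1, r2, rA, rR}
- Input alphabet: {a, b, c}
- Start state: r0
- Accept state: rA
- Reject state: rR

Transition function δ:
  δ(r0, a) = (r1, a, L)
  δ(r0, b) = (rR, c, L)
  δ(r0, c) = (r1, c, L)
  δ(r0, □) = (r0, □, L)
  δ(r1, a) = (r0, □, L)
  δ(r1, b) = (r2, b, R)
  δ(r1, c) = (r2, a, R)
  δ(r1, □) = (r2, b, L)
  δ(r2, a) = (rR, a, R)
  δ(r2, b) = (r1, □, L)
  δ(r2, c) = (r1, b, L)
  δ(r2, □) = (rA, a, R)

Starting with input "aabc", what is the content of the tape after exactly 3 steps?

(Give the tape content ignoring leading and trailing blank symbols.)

Execution trace:
Initial: [r0]aabc
Step 1: δ(r0, a) = (r1, a, L) → [r1]□aabc
Step 2: δ(r1, □) = (r2, b, L) → [r2]□baabc
Step 3: δ(r2, □) = (rA, a, R) → a[rA]baabc

The machine reaches the accept state rA and halts.

After 3 steps, the tape (ignoring leading/trailing blanks) is: abaabc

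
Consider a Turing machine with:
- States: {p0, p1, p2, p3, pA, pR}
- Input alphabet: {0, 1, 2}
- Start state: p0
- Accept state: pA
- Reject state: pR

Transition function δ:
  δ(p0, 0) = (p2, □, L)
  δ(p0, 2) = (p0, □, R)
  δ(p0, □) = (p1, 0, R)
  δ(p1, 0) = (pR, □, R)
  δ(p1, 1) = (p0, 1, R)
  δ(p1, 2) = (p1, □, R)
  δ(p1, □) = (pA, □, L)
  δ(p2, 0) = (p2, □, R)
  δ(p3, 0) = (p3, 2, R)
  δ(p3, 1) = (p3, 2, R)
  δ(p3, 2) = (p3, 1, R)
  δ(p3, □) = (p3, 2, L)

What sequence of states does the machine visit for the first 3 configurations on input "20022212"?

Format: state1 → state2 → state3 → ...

Execution trace:
Initial: [p0]20022212
Step 1: δ(p0, 2) = (p0, □, R) → □[p0]0022212
Step 2: δ(p0, 0) = (p2, □, L) → [p2]□□022212

No transition is defined for δ(p2, □). By convention the machine halts and rejects.

State sequence: p0 → p0 → p2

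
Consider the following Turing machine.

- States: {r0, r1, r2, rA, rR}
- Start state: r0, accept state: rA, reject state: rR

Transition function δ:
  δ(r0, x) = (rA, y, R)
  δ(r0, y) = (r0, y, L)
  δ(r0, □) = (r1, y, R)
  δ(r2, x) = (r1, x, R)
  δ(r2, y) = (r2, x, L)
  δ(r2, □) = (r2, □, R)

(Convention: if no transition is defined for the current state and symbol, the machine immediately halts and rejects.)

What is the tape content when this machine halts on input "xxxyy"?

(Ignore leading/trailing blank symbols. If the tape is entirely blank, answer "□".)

Execution trace:
Initial: [r0]xxxyy
Step 1: δ(r0, x) = (rA, y, R) → y[rA]xxyy

The machine reaches the accept state rA and halts.

Final tape (ignoring leading/trailing blanks): yxxyy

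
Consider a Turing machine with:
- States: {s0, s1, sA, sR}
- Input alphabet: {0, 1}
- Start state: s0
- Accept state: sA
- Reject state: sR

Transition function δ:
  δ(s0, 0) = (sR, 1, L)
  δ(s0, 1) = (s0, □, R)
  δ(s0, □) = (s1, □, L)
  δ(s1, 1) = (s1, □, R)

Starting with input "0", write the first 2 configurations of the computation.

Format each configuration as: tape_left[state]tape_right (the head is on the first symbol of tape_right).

Transitions applied:
Step 1: δ(s0, 0) = (sR, 1, L)

The first 2 configurations are:
[s0]0 ⊢ [sR]□1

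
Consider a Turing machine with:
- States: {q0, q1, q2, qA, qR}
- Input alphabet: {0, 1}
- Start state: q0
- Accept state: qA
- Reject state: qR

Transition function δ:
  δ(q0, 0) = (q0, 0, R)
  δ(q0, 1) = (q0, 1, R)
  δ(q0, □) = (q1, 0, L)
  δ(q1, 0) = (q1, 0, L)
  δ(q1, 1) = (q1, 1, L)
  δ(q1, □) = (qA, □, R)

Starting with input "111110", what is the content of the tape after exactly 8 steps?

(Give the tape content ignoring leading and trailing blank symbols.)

Execution trace:
Initial: [q0]111110
Step 1: δ(q0, 1) = (q0, 1, R) → 1[q0]11110
Step 2: δ(q0, 1) = (q0, 1, R) → 11[q0]1110
Step 3: δ(q0, 1) = (q0, 1, R) → 111[q0]110
Step 4: δ(q0, 1) = (q0, 1, R) → 1111[q0]10
Step 5: δ(q0, 1) = (q0, 1, R) → 11111[q0]0
Step 6: δ(q0, 0) = (q0, 0, R) → 111110[q0]□
Step 7: δ(q0, □) = (q1, 0, L) → 11111[q1]00
Step 8: δ(q1, 0) = (q1, 0, L) → 1111[q1]100

After 8 steps, the tape (ignoring leading/trailing blanks) is: 1111100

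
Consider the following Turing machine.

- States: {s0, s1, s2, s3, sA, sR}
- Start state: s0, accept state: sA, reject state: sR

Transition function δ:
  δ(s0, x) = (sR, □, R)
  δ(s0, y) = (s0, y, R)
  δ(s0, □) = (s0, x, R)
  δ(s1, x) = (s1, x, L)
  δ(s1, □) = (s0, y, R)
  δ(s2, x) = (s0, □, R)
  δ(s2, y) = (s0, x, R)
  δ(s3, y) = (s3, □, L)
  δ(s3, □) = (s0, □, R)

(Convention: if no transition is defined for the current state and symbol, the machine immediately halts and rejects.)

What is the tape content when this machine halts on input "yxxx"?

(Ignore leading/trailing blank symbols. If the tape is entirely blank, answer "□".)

Execution trace:
Initial: [s0]yxxx
Step 1: δ(s0, y) = (s0, y, R) → y[s0]xxx
Step 2: δ(s0, x) = (sR, □, R) → y□[sR]xx

The machine reaches the reject state sR and halts.

Final tape (ignoring leading/trailing blanks): y□xx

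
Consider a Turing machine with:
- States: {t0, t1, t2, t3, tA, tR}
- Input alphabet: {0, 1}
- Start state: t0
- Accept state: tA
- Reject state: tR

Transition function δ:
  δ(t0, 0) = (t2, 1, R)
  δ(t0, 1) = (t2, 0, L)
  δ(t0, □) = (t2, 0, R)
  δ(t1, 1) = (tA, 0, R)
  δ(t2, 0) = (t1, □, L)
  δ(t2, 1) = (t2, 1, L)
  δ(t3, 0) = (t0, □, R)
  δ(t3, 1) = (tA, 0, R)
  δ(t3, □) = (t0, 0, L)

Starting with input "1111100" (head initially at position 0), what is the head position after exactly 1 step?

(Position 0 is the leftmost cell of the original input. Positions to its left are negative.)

Execution trace (head position shown):
Step 0: [t0]1111100  (head at position 0)
Step 1: move left → [t2]□0111100  (head at position -1)

After 1 step, the head is at position -1.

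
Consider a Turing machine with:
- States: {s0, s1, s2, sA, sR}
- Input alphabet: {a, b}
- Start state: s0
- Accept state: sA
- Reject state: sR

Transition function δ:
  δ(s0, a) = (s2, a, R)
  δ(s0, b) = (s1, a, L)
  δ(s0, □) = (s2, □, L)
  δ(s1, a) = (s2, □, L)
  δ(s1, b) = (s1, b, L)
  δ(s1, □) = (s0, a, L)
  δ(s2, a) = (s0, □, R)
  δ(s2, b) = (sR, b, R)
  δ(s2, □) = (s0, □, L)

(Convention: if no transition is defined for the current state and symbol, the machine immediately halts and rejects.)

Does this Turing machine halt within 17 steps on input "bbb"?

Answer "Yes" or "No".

Execution trace:
Initial: [s0]bbb
Step 1: δ(s0, b) = (s1, a, L) → [s1]□abb
Step 2: δ(s1, □) = (s0, a, L) → [s0]□aabb
Step 3: δ(s0, □) = (s2, □, L) → [s2]□□aabb
Step 4: δ(s2, □) = (s0, □, L) → [s0]□□□aabb
Step 5: δ(s0, □) = (s2, □, L) → [s2]□□□□aabb
Step 6: δ(s2, □) = (s0, □, L) → [s0]□□□□□aabb
Step 7: δ(s0, □) = (s2, □, L) → [s2]□□□□□□aabb
Step 8: δ(s2, □) = (s0, □, L) → [s0]□□□□□□□aabb
Step 9: δ(s0, □) = (s2, □, L) → [s2]□□□□□□□□aabb
Step 10: δ(s2, □) = (s0, □, L) → [s0]□□□□□□□□□aabb
Step 11: δ(s0, □) = (s2, □, L) → [s2]□□□□□□□□□□aabb
Step 12: δ(s2, □) = (s0, □, L) → [s0]□□□□□□□□□□□aabb
Step 13: δ(s0, □) = (s2, □, L) → [s2]□□□□□□□□□□□□aabb
Step 14: δ(s2, □) = (s0, □, L) → [s0]□□□□□□□□□□□□□aabb
Step 15: δ(s0, □) = (s2, □, L) → [s2]□□□□□□□□□□□□□□aabb
Step 16: δ(s2, □) = (s0, □, L) → [s0]□□□□□□□□□□□□□□□aabb
Step 17: δ(s0, □) = (s2, □, L) → [s2]□□□□□□□□□□□□□□□□aabb

The machine has not reached a halting state after 17 steps.
The machine did not halt within the 17-step bound.

Answer: No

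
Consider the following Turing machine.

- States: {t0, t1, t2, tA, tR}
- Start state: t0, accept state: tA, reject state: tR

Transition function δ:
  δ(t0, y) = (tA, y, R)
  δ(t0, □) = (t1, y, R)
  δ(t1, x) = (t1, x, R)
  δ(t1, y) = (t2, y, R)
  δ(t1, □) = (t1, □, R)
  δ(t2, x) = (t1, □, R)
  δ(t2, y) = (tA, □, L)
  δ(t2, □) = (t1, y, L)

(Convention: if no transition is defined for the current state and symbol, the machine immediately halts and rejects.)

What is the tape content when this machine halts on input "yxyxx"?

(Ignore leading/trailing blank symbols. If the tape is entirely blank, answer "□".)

Execution trace:
Initial: [t0]yxyxx
Step 1: δ(t0, y) = (tA, y, R) → y[tA]xyxx

The machine reaches the accept state tA and halts.

Final tape (ignoring leading/trailing blanks): yxyxx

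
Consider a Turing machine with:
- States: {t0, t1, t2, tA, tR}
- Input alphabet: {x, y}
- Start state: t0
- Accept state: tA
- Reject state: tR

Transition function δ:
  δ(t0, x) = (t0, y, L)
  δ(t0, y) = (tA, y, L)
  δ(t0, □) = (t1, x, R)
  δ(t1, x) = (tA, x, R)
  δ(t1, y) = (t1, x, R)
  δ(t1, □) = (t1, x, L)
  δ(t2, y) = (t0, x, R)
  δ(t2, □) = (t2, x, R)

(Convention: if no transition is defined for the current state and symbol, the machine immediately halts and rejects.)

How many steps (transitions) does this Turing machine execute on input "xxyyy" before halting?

Execution trace:
Initial: [t0]xxyyy
Step 1: δ(t0, x) = (t0, y, L) → [t0]□yxyyy
Step 2: δ(t0, □) = (t1, x, R) → x[t1]yxyyy
Step 3: δ(t1, y) = (t1, x, R) → xx[t1]xyyy
Step 4: δ(t1, x) = (tA, x, R) → xxx[tA]yyy

The machine reaches the accept state tA and halts.

The machine executed 4 steps before halting.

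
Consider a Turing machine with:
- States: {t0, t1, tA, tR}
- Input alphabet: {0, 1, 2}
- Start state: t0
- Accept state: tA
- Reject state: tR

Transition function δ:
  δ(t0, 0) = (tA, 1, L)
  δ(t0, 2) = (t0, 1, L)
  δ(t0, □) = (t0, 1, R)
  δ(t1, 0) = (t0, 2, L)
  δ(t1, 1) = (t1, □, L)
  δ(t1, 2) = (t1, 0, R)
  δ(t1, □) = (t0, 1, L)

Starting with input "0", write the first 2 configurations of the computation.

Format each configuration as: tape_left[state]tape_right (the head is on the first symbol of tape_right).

Transitions applied:
Step 1: δ(t0, 0) = (tA, 1, L)

The first 2 configurations are:
[t0]0 ⊢ [tA]□1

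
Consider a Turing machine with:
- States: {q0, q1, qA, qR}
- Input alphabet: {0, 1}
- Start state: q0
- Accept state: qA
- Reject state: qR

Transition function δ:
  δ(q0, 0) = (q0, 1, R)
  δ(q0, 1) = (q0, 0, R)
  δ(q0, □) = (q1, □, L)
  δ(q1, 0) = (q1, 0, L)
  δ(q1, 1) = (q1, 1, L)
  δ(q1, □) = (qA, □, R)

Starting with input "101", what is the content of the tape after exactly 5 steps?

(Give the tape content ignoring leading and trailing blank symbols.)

Execution trace:
Initial: [q0]101
Step 1: δ(q0, 1) = (q0, 0, R) → 0[q0]01
Step 2: δ(q0, 0) = (q0, 1, R) → 01[q0]1
Step 3: δ(q0, 1) = (q0, 0, R) → 010[q0]□
Step 4: δ(q0, □) = (q1, □, L) → 01[q1]0□
Step 5: δ(q1, 0) = (q1, 0, L) → 0[q1]10□

After 5 steps, the tape (ignoring leading/trailing blanks) is: 010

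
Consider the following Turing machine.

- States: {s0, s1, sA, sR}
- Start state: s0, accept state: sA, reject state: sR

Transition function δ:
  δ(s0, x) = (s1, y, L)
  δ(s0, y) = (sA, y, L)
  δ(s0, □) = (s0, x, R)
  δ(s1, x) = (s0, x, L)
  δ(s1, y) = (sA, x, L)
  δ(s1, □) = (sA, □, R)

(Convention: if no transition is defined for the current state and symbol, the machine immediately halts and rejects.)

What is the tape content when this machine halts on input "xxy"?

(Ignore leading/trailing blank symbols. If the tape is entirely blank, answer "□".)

Execution trace:
Initial: [s0]xxy
Step 1: δ(s0, x) = (s1, y, L) → [s1]□yxy
Step 2: δ(s1, □) = (sA, □, R) → □[sA]yxy

The machine reaches the accept state sA and halts.

Final tape (ignoring leading/trailing blanks): yxy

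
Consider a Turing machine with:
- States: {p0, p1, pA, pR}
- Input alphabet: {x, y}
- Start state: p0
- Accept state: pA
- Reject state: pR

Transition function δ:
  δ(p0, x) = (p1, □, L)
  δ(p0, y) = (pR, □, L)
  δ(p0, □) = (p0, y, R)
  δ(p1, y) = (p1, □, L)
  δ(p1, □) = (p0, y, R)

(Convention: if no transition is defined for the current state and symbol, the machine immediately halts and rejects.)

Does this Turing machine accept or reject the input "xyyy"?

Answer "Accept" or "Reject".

Execution trace:
Initial: [p0]xyyy
Step 1: δ(p0, x) = (p1, □, L) → [p1]□□yyy
Step 2: δ(p1, □) = (p0, y, R) → y[p0]□yyy
Step 3: δ(p0, □) = (p0, y, R) → yy[p0]yyy
Step 4: δ(p0, y) = (pR, □, L) → y[pR]y□yy

The machine reaches the reject state pR and halts.

Answer: Reject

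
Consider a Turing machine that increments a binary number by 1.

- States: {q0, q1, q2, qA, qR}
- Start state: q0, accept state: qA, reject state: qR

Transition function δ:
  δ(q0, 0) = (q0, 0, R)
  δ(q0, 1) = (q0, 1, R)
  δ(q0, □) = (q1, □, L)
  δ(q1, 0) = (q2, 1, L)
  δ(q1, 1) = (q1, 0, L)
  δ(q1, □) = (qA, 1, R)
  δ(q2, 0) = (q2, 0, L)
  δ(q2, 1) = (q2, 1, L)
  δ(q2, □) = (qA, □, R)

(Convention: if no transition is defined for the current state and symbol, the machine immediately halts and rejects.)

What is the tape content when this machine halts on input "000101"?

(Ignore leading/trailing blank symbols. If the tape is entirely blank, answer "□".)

Execution trace:
Initial: [q0]000101
Step 1: δ(q0, 0) = (q0, 0, R) → 0[q0]00101
Step 2: δ(q0, 0) = (q0, 0, R) → 00[q0]0101
Step 3: δ(q0, 0) = (q0, 0, R) → 000[q0]101
Step 4: δ(q0, 1) = (q0, 1, R) → 0001[q0]01
Step 5: δ(q0, 0) = (q0, 0, R) → 00010[q0]1
Step 6: δ(q0, 1) = (q0, 1, R) → 000101[q0]□
Step 7: δ(q0, □) = (q1, □, L) → 00010[q1]1□
Step 8: δ(q1, 1) = (q1, 0, L) → 0001[q1]00□
Step 9: δ(q1, 0) = (q2, 1, L) → 000[q2]110□
Step 10: δ(q2, 1) = (q2, 1, L) → 00[q2]0110□
Step 11: δ(q2, 0) = (q2, 0, L) → 0[q2]00110□
Step 12: δ(q2, 0) = (q2, 0, L) → [q2]000110□
Step 13: δ(q2, 0) = (q2, 0, L) → [q2]□000110□
Step 14: δ(q2, □) = (qA, □, R) → □[qA]000110□

The machine reaches the accept state qA and halts.

Final tape (ignoring leading/trailing blanks): 000110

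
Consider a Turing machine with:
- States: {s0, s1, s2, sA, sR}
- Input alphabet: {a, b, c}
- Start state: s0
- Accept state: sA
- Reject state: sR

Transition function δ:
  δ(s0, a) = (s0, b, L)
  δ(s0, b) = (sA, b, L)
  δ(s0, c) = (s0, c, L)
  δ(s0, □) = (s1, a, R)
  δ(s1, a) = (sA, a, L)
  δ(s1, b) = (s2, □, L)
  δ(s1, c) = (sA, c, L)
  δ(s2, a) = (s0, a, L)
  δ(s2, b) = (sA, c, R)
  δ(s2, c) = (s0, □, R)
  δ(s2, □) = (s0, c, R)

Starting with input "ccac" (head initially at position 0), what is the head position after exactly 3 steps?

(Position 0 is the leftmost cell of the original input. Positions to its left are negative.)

Execution trace (head position shown):
Step 0: [s0]ccac  (head at position 0)
Step 1: move left → [s0]□ccac  (head at position -1)
Step 2: move right → a[s1]ccac  (head at position 0)
Step 3: move left → [sA]accac  (head at position -1)

After 3 steps, the head is at position -1.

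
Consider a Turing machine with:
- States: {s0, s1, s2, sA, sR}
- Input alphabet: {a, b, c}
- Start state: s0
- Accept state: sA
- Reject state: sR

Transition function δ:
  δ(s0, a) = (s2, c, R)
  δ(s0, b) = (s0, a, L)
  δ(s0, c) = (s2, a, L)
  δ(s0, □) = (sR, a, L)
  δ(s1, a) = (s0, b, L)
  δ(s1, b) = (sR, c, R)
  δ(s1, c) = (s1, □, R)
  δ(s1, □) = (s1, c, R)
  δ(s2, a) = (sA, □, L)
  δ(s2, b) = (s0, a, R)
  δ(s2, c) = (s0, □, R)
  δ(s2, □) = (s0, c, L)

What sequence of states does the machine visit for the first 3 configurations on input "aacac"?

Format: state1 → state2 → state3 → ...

Execution trace:
Initial: [s0]aacac
Step 1: δ(s0, a) = (s2, c, R) → c[s2]acac
Step 2: δ(s2, a) = (sA, □, L) → [sA]c□cac

The machine reaches the accept state sA and halts.

State sequence: s0 → s2 → sA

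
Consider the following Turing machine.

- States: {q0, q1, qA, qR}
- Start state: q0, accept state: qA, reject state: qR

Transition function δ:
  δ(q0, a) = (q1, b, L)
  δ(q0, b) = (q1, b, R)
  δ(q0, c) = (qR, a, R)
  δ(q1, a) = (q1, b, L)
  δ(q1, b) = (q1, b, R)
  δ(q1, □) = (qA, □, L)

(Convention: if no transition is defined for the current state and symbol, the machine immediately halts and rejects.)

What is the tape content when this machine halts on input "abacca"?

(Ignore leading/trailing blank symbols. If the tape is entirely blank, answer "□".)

Execution trace:
Initial: [q0]abacca
Step 1: δ(q0, a) = (q1, b, L) → [q1]□bbacca
Step 2: δ(q1, □) = (qA, □, L) → [qA]□□bbacca

The machine reaches the accept state qA and halts.

Final tape (ignoring leading/trailing blanks): bbacca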